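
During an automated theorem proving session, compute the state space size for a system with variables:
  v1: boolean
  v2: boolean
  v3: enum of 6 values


State space = product of domain sizes of all variables.
Domain sizes:
  v1 (boolean): 2
  v2 (boolean): 2
  v3 (enum of 6 values): 6
Product = 2 * 2 * 6 = 24

24


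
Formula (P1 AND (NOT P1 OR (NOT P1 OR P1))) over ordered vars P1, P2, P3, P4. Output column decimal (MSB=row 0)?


Formula: (P1 AND (NOT P1 OR (NOT P1 OR P1))) over P1, P2, P3, P4 (16 rows)
Evaluate each row (bits = P1,P2,P3,P4, MSB first):
  row 0 [0000]: (0 AND (NOT 0 OR (NOT 0 OR 0))) -> 0
  row 1 [0001]: (0 AND (NOT 0 OR (NOT 0 OR 0))) -> 0
  row 2 [0010]: (0 AND (NOT 0 OR (NOT 0 OR 0))) -> 0
  row 3 [0011]: (0 AND (NOT 0 OR (NOT 0 OR 0))) -> 0
  row 4 [0100]: (0 AND (NOT 0 OR (NOT 0 OR 0))) -> 0
  row 5 [0101]: (0 AND (NOT 0 OR (NOT 0 OR 0))) -> 0
  row 6 [0110]: (0 AND (NOT 0 OR (NOT 0 OR 0))) -> 0
  row 7 [0111]: (0 AND (NOT 0 OR (NOT 0 OR 0))) -> 0
  row 8 [1000]: (1 AND (NOT 1 OR (NOT 1 OR 1))) -> 1
  row 9 [1001]: (1 AND (NOT 1 OR (NOT 1 OR 1))) -> 1
  row 10 [1010]: (1 AND (NOT 1 OR (NOT 1 OR 1))) -> 1
  row 11 [1011]: (1 AND (NOT 1 OR (NOT 1 OR 1))) -> 1
  row 12 [1100]: (1 AND (NOT 1 OR (NOT 1 OR 1))) -> 1
  row 13 [1101]: (1 AND (NOT 1 OR (NOT 1 OR 1))) -> 1
  row 14 [1110]: (1 AND (NOT 1 OR (NOT 1 OR 1))) -> 1
  row 15 [1111]: (1 AND (NOT 1 OR (NOT 1 OR 1))) -> 1
Full result column, 4 rows per line (P1,P2 fixed per line; P3,P4 runs 00..11 left to right):
  rows 0-3 [P1,P2=00]: 0000  = hex 0
  rows 4-7 [P1,P2=01]: 0000  = hex 0
  rows 8-11 [P1,P2=10]: 1111  = hex F
  rows 12-15 [P1,P2=11]: 1111  = hex F
Output column (row 0 .. row 15) = 0000000011111111
Output column grouped in 4s = 0000 0000 1111 1111 = 0x00FF
Convert to decimal digit by digit (value = value*16 + digit):
  0 -> 0
  0*16 + 0 = 0
  0*16 + 15 (F) = 15
  15*16 + 15 (F) = 255
Decimal = 255

255


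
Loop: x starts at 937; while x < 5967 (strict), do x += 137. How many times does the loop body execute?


Step 1: x goes from 937 toward 5967 by 137; the body runs while x<5967, so iterations = ceil((bound-start)/step)
Step 2: Distance=5030
Step 3: ceil(5030/137)=37

37


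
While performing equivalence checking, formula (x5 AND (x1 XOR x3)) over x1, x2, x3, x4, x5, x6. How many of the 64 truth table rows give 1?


Formula: (x5 AND (x1 XOR x3)) over 6 vars (64 rows)
Evaluate each row (x1, x2, x3, x4, x5, x6 as bits, MSB first):
  row 0 [000000]: (0 AND (0 XOR 0)) -> 0
  row 1 [000001]: (0 AND (0 XOR 0)) -> 0
  row 2 [000010]: (1 AND (0 XOR 0)) -> 0
  row 3 [000011]: (1 AND (0 XOR 0)) -> 0
  row 4 [000100]: (0 AND (0 XOR 0)) -> 0
  (every remaining row is evaluated the same way; all 64 results are listed next)
Full result column, 8 rows per line (x1,x2,x3 fixed per line; x4,x5,x6 runs 000..111 left to right):
  rows 0-7 [x1,x2,x3=000]: 00000000  (ones: 0)
  rows 8-15 [x1,x2,x3=001]: 00110011  (ones: 4)
  rows 16-23 [x1,x2,x3=010]: 00000000  (ones: 0)
  rows 24-31 [x1,x2,x3=011]: 00110011  (ones: 4)
  rows 32-39 [x1,x2,x3=100]: 00110011  (ones: 4)
  rows 40-47 [x1,x2,x3=101]: 00000000  (ones: 0)
  rows 48-55 [x1,x2,x3=110]: 00110011  (ones: 4)
  rows 56-63 [x1,x2,x3=111]: 00000000  (ones: 0)
Count of 1-rows = 0+4+0+4+4+0+4+0 = 16

16


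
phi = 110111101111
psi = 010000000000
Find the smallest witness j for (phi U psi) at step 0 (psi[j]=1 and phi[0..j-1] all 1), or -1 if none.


(phi U psi) at 0: need smallest j with psi[j]=1 and phi[i]=1 for all i in [0,j).
Scan from step 0:
  step 0: phi=1, psi=0 -> continue
  step 1: psi=1 and phi held for [0,1) -> witness found
Witness step = 1

1


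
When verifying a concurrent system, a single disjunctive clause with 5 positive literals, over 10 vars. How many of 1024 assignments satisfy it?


Step 1: Total=2^10=1024
Step 2: Unsat when all 5 false: 2^5=32
Step 3: Sat=1024-32=992

992


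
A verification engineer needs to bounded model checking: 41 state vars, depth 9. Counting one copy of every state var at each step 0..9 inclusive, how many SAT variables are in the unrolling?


BMC unrolls to depth k, creating one copy of each state var for steps 0..k.
Step count = 9 + 1 = 10 (steps 0 through 9)
Vars per step = 41
Total = 41 * 10 = 410

410


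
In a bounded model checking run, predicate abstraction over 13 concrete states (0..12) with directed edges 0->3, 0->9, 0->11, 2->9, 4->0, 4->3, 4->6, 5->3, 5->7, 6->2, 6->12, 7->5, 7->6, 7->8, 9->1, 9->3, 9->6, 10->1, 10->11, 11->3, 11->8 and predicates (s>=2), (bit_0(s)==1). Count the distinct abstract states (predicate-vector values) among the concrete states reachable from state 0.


BFS from 0:
Concrete reachable: {0, 1, 2, 3, 6, 8, 9, 11, 12}
Abstract via predicates (s>=2), (bit_0(s)==1):
  (0,0) <- {0}
  (0,1) <- {1}
  (1,0) <- {2, 6, 8, 12}
  (1,1) <- {3, 9, 11}
Distinct abstract states = 4

4


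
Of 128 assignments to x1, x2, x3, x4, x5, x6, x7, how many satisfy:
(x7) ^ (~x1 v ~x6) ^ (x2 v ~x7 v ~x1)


CNF with 3 clauses over 7 vars (128 assignments).
An assignment satisfies CNF iff every clause has >=1 true literal.
Check each row (bits = x1,x2,x3,x4,x5,x6,x7; clause T/F shown):
  row 0 [0000000]: clauses=FTT -> 0
  row 1 [0000001]: clauses=TTT -> 1
  row 2 [0000010]: clauses=FTT -> 0
  row 3 [0000011]: clauses=TTT -> 1
  row 4 [0000100]: clauses=FTT -> 0
  (every remaining row is evaluated the same way; all 128 results are listed next)
Full result column, 8 rows per line (x1,x2,x3,x4 fixed per line; x5,x6,x7 runs 000..111 left to right):
  rows 0-7 [x1,x2,x3,x4=0000]: 01010101  (ones: 4)
  rows 8-15 [x1,x2,x3,x4=0001]: 01010101  (ones: 4)
  rows 16-23 [x1,x2,x3,x4=0010]: 01010101  (ones: 4)
  rows 24-31 [x1,x2,x3,x4=0011]: 01010101  (ones: 4)
  rows 32-39 [x1,x2,x3,x4=0100]: 01010101  (ones: 4)
  rows 40-47 [x1,x2,x3,x4=0101]: 01010101  (ones: 4)
  rows 48-55 [x1,x2,x3,x4=0110]: 01010101  (ones: 4)
  rows 56-63 [x1,x2,x3,x4=0111]: 01010101  (ones: 4)
  rows 64-71 [x1,x2,x3,x4=1000]: 00000000  (ones: 0)
  rows 72-79 [x1,x2,x3,x4=1001]: 00000000  (ones: 0)
  rows 80-87 [x1,x2,x3,x4=1010]: 00000000  (ones: 0)
  rows 88-95 [x1,x2,x3,x4=1011]: 00000000  (ones: 0)
  rows 96-103 [x1,x2,x3,x4=1100]: 01000100  (ones: 2)
  rows 104-111 [x1,x2,x3,x4=1101]: 01000100  (ones: 2)
  rows 112-119 [x1,x2,x3,x4=1110]: 01000100  (ones: 2)
  rows 120-127 [x1,x2,x3,x4=1111]: 01000100  (ones: 2)
Satisfying assignments = 4+4+4+4+4+4+4+4+0+0+0+0+2+2+2+2 = 40

40


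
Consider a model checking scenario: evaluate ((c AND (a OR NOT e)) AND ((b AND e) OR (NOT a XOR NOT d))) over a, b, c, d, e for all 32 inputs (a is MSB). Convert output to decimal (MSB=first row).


Formula: ((c AND (a OR NOT e)) AND ((b AND e) OR (NOT a XOR NOT d))) over a, b, c, d, e (32 rows)
Evaluate each row (bits = a,b,c,d,e, MSB first):
  row 0 [00000]: ((0 AND (0 OR NOT 0)) AND ((0 AND 0) OR (NOT 0 XOR NOT 0))) -> 0
  row 1 [00001]: ((0 AND (0 OR NOT 1)) AND ((0 AND 1) OR (NOT 0 XOR NOT 0))) -> 0
  row 2 [00010]: ((0 AND (0 OR NOT 0)) AND ((0 AND 0) OR (NOT 0 XOR NOT 1))) -> 0
  row 3 [00011]: ((0 AND (0 OR NOT 1)) AND ((0 AND 1) OR (NOT 0 XOR NOT 1))) -> 0
  row 4 [00100]: ((1 AND (0 OR NOT 0)) AND ((0 AND 0) OR (NOT 0 XOR NOT 0))) -> 0
  row 5 [00101]: ((1 AND (0 OR NOT 1)) AND ((0 AND 1) OR (NOT 0 XOR NOT 0))) -> 0
  row 6 [00110]: ((1 AND (0 OR NOT 0)) AND ((0 AND 0) OR (NOT 0 XOR NOT 1))) -> 1
  row 7 [00111]: ((1 AND (0 OR NOT 1)) AND ((0 AND 1) OR (NOT 0 XOR NOT 1))) -> 0
  row 8 [01000]: ((0 AND (0 OR NOT 0)) AND ((1 AND 0) OR (NOT 0 XOR NOT 0))) -> 0
  row 9 [01001]: ((0 AND (0 OR NOT 1)) AND ((1 AND 1) OR (NOT 0 XOR NOT 0))) -> 0
  row 10 [01010]: ((0 AND (0 OR NOT 0)) AND ((1 AND 0) OR (NOT 0 XOR NOT 1))) -> 0
  row 11 [01011]: ((0 AND (0 OR NOT 1)) AND ((1 AND 1) OR (NOT 0 XOR NOT 1))) -> 0
  row 12 [01100]: ((1 AND (0 OR NOT 0)) AND ((1 AND 0) OR (NOT 0 XOR NOT 0))) -> 0
  row 13 [01101]: ((1 AND (0 OR NOT 1)) AND ((1 AND 1) OR (NOT 0 XOR NOT 0))) -> 0
  row 14 [01110]: ((1 AND (0 OR NOT 0)) AND ((1 AND 0) OR (NOT 0 XOR NOT 1))) -> 1
  row 15 [01111]: ((1 AND (0 OR NOT 1)) AND ((1 AND 1) OR (NOT 0 XOR NOT 1))) -> 0
  row 16 [10000]: ((0 AND (1 OR NOT 0)) AND ((0 AND 0) OR (NOT 1 XOR NOT 0))) -> 0
  row 17 [10001]: ((0 AND (1 OR NOT 1)) AND ((0 AND 1) OR (NOT 1 XOR NOT 0))) -> 0
  row 18 [10010]: ((0 AND (1 OR NOT 0)) AND ((0 AND 0) OR (NOT 1 XOR NOT 1))) -> 0
  row 19 [10011]: ((0 AND (1 OR NOT 1)) AND ((0 AND 1) OR (NOT 1 XOR NOT 1))) -> 0
  row 20 [10100]: ((1 AND (1 OR NOT 0)) AND ((0 AND 0) OR (NOT 1 XOR NOT 0))) -> 1
  row 21 [10101]: ((1 AND (1 OR NOT 1)) AND ((0 AND 1) OR (NOT 1 XOR NOT 0))) -> 1
  row 22 [10110]: ((1 AND (1 OR NOT 0)) AND ((0 AND 0) OR (NOT 1 XOR NOT 1))) -> 0
  row 23 [10111]: ((1 AND (1 OR NOT 1)) AND ((0 AND 1) OR (NOT 1 XOR NOT 1))) -> 0
  row 24 [11000]: ((0 AND (1 OR NOT 0)) AND ((1 AND 0) OR (NOT 1 XOR NOT 0))) -> 0
  row 25 [11001]: ((0 AND (1 OR NOT 1)) AND ((1 AND 1) OR (NOT 1 XOR NOT 0))) -> 0
  row 26 [11010]: ((0 AND (1 OR NOT 0)) AND ((1 AND 0) OR (NOT 1 XOR NOT 1))) -> 0
  row 27 [11011]: ((0 AND (1 OR NOT 1)) AND ((1 AND 1) OR (NOT 1 XOR NOT 1))) -> 0
  row 28 [11100]: ((1 AND (1 OR NOT 0)) AND ((1 AND 0) OR (NOT 1 XOR NOT 0))) -> 1
  row 29 [11101]: ((1 AND (1 OR NOT 1)) AND ((1 AND 1) OR (NOT 1 XOR NOT 0))) -> 1
  row 30 [11110]: ((1 AND (1 OR NOT 0)) AND ((1 AND 0) OR (NOT 1 XOR NOT 1))) -> 0
  row 31 [11111]: ((1 AND (1 OR NOT 1)) AND ((1 AND 1) OR (NOT 1 XOR NOT 1))) -> 1
Full result column, 4 rows per line (a,b,c fixed per line; d,e runs 00..11 left to right):
  rows 0-3 [a,b,c=000]: 0000  = hex 0
  rows 4-7 [a,b,c=001]: 0010  = hex 2
  rows 8-11 [a,b,c=010]: 0000  = hex 0
  rows 12-15 [a,b,c=011]: 0010  = hex 2
  rows 16-19 [a,b,c=100]: 0000  = hex 0
  rows 20-23 [a,b,c=101]: 1100  = hex C
  rows 24-27 [a,b,c=110]: 0000  = hex 0
  rows 28-31 [a,b,c=111]: 1101  = hex D
Output column (row 0 .. row 31) = 00000010000000100000110000001101
Output column grouped in 4s = 0000 0010 0000 0010 0000 1100 0000 1101 = 0x02020C0D
Convert to decimal digit by digit (value = value*16 + digit):
  0 -> 0
  0*16 + 2 = 2
  2*16 + 0 = 32
  32*16 + 2 = 514
  514*16 + 0 = 8224
  8224*16 + 12 (C) = 131596
  131596*16 + 0 = 2105536
  2105536*16 + 13 (D) = 33688589
Decimal = 33688589

33688589


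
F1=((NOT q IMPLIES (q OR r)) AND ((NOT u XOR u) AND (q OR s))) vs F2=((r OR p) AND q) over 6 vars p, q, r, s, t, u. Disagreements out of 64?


F1 = ((NOT q IMPLIES (q OR r)) AND ((NOT u XOR u) AND (q OR s)))
F2 = ((r OR p) AND q)
Evaluate both on each of 64 rows (bits = p,q,r,s,t,u):
  row 0 [000000]: F1=0 F2=0 -> 0
  row 1 [000001]: F1=0 F2=0 -> 0
  row 2 [000010]: F1=0 F2=0 -> 0
  row 3 [000011]: F1=0 F2=0 -> 0
  row 4 [000100]: F1=0 F2=0 -> 0
  (every remaining row is evaluated the same way; all 64 results are listed next)
Full result column, 8 rows per line (p,q,r fixed per line; s,t,u runs 000..111 left to right):
  rows 0-7 [p,q,r=000]: 00000000  (ones: 0)
  rows 8-15 [p,q,r=001]: 00001111  (ones: 4)
  rows 16-23 [p,q,r=010]: 11111111  (ones: 8)
  rows 24-31 [p,q,r=011]: 00000000  (ones: 0)
  rows 32-39 [p,q,r=100]: 00000000  (ones: 0)
  rows 40-47 [p,q,r=101]: 00001111  (ones: 4)
  rows 48-55 [p,q,r=110]: 00000000  (ones: 0)
  rows 56-63 [p,q,r=111]: 00000000  (ones: 0)
Disagreements = 0+4+8+0+0+4+0+0 = 16

16


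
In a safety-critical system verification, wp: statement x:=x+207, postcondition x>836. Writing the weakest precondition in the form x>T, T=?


Formula: wp(x:=E, P) = P[E/x] (substitute E for x in postcondition)
Step 1: Postcondition: x>836
Step 2: Substitute x+207 for x: x+207>836
Step 3: Solve for x: x > 836-207 = 629

629


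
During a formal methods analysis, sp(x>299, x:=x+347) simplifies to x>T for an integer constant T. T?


Formula: sp(P, x:=E) = exists old_x. (x = E[old_x/x]) AND P[old_x/x] (old_x is the value of x before the assignment; eliminate old_x by solving x = E[old_x/x] for old_x)
Step 1: Precondition P: x>299, i.e. old_x > 299
Step 2: Assignment gives x = old_x + 347, so old_x = x - 347
Step 3: Substitute into P: x - 347 > 299
Step 4: Simplify: x > 299+347 = 646

646


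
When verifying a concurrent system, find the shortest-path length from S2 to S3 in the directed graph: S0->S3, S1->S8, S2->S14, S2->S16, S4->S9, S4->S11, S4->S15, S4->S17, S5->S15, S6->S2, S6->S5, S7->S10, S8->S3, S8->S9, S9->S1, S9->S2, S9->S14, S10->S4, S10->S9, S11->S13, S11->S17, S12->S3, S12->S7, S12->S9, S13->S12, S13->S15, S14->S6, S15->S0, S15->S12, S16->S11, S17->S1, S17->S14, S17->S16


BFS layer-by-layer from S2:
  dist 0: {S2}
  dist 1: {S14, S16}
  dist 2: {S6, S11}
  dist 3: {S5, S13, S17}
  dist 4: {S1, S12, S15}
  dist 5: {S0, S3, S7, S8, S9}
  -> S3 reached at distance 5
Shortest path length = 5

5


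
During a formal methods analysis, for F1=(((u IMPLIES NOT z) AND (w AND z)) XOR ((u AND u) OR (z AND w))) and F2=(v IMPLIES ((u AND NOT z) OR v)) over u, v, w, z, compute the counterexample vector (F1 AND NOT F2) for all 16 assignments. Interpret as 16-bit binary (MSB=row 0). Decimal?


F1 = (((u IMPLIES NOT z) AND (w AND z)) XOR ((u AND u) OR (z AND w)))
F2 = (v IMPLIES ((u AND NOT z) OR v))
Counterexample to F1=>F2 is where F1=1 and F2=0.
Evaluate each row (bits = u,v,w,z, MSB first):
  row 0 [0000]: F1=0 F2=1 -> F1&~F2 -> 0
  row 1 [0001]: F1=0 F2=1 -> F1&~F2 -> 0
  row 2 [0010]: F1=0 F2=1 -> F1&~F2 -> 0
  row 3 [0011]: F1=0 F2=1 -> F1&~F2 -> 0
  row 4 [0100]: F1=0 F2=1 -> F1&~F2 -> 0
  row 5 [0101]: F1=0 F2=1 -> F1&~F2 -> 0
  row 6 [0110]: F1=0 F2=1 -> F1&~F2 -> 0
  row 7 [0111]: F1=0 F2=1 -> F1&~F2 -> 0
  row 8 [1000]: F1=1 F2=1 -> F1&~F2 -> 0
  row 9 [1001]: F1=1 F2=1 -> F1&~F2 -> 0
  row 10 [1010]: F1=1 F2=1 -> F1&~F2 -> 0
  row 11 [1011]: F1=1 F2=1 -> F1&~F2 -> 0
  row 12 [1100]: F1=1 F2=1 -> F1&~F2 -> 0
  row 13 [1101]: F1=1 F2=1 -> F1&~F2 -> 0
  row 14 [1110]: F1=1 F2=1 -> F1&~F2 -> 0
  row 15 [1111]: F1=1 F2=1 -> F1&~F2 -> 0
Full result column, 4 rows per line (u,v fixed per line; w,z runs 00..11 left to right):
  rows 0-3 [u,v=00]: 0000  = hex 0
  rows 4-7 [u,v=01]: 0000  = hex 0
  rows 8-11 [u,v=10]: 0000  = hex 0
  rows 12-15 [u,v=11]: 0000  = hex 0
Counterexample vector (row 0 .. row 15) = 0000000000000000
Output column grouped in 4s = 0000 0000 0000 0000 = 0x0000
Convert to decimal digit by digit (value = value*16 + digit):
  0 -> 0
  0*16 + 0 = 0
  0*16 + 0 = 0
  0*16 + 0 = 0
Decimal = 0

0


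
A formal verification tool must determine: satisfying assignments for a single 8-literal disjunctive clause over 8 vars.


Step 1: Total=2^8=256
Step 2: Unsat when all 8 false: 2^0=1
Step 3: Sat=256-1=255

255


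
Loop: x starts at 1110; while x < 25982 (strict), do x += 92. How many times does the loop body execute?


Step 1: x goes from 1110 toward 25982 by 92; the body runs while x<25982, so iterations = ceil((bound-start)/step)
Step 2: Distance=24872
Step 3: ceil(24872/92)=271

271


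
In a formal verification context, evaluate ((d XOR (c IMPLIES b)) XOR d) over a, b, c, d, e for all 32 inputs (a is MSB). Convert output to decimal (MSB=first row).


Formula: ((d XOR (c IMPLIES b)) XOR d) over a, b, c, d, e (32 rows)
Evaluate each row (bits = a,b,c,d,e, MSB first):
  row 0 [00000]: ((0 XOR (0 IMPLIES 0)) XOR 0) -> 1
  row 1 [00001]: ((0 XOR (0 IMPLIES 0)) XOR 0) -> 1
  row 2 [00010]: ((1 XOR (0 IMPLIES 0)) XOR 1) -> 1
  row 3 [00011]: ((1 XOR (0 IMPLIES 0)) XOR 1) -> 1
  row 4 [00100]: ((0 XOR (1 IMPLIES 0)) XOR 0) -> 0
  row 5 [00101]: ((0 XOR (1 IMPLIES 0)) XOR 0) -> 0
  row 6 [00110]: ((1 XOR (1 IMPLIES 0)) XOR 1) -> 0
  row 7 [00111]: ((1 XOR (1 IMPLIES 0)) XOR 1) -> 0
  row 8 [01000]: ((0 XOR (0 IMPLIES 1)) XOR 0) -> 1
  row 9 [01001]: ((0 XOR (0 IMPLIES 1)) XOR 0) -> 1
  row 10 [01010]: ((1 XOR (0 IMPLIES 1)) XOR 1) -> 1
  row 11 [01011]: ((1 XOR (0 IMPLIES 1)) XOR 1) -> 1
  row 12 [01100]: ((0 XOR (1 IMPLIES 1)) XOR 0) -> 1
  row 13 [01101]: ((0 XOR (1 IMPLIES 1)) XOR 0) -> 1
  row 14 [01110]: ((1 XOR (1 IMPLIES 1)) XOR 1) -> 1
  row 15 [01111]: ((1 XOR (1 IMPLIES 1)) XOR 1) -> 1
  row 16 [10000]: ((0 XOR (0 IMPLIES 0)) XOR 0) -> 1
  row 17 [10001]: ((0 XOR (0 IMPLIES 0)) XOR 0) -> 1
  row 18 [10010]: ((1 XOR (0 IMPLIES 0)) XOR 1) -> 1
  row 19 [10011]: ((1 XOR (0 IMPLIES 0)) XOR 1) -> 1
  row 20 [10100]: ((0 XOR (1 IMPLIES 0)) XOR 0) -> 0
  row 21 [10101]: ((0 XOR (1 IMPLIES 0)) XOR 0) -> 0
  row 22 [10110]: ((1 XOR (1 IMPLIES 0)) XOR 1) -> 0
  row 23 [10111]: ((1 XOR (1 IMPLIES 0)) XOR 1) -> 0
  row 24 [11000]: ((0 XOR (0 IMPLIES 1)) XOR 0) -> 1
  row 25 [11001]: ((0 XOR (0 IMPLIES 1)) XOR 0) -> 1
  row 26 [11010]: ((1 XOR (0 IMPLIES 1)) XOR 1) -> 1
  row 27 [11011]: ((1 XOR (0 IMPLIES 1)) XOR 1) -> 1
  row 28 [11100]: ((0 XOR (1 IMPLIES 1)) XOR 0) -> 1
  row 29 [11101]: ((0 XOR (1 IMPLIES 1)) XOR 0) -> 1
  row 30 [11110]: ((1 XOR (1 IMPLIES 1)) XOR 1) -> 1
  row 31 [11111]: ((1 XOR (1 IMPLIES 1)) XOR 1) -> 1
Full result column, 4 rows per line (a,b,c fixed per line; d,e runs 00..11 left to right):
  rows 0-3 [a,b,c=000]: 1111  = hex F
  rows 4-7 [a,b,c=001]: 0000  = hex 0
  rows 8-11 [a,b,c=010]: 1111  = hex F
  rows 12-15 [a,b,c=011]: 1111  = hex F
  rows 16-19 [a,b,c=100]: 1111  = hex F
  rows 20-23 [a,b,c=101]: 0000  = hex 0
  rows 24-27 [a,b,c=110]: 1111  = hex F
  rows 28-31 [a,b,c=111]: 1111  = hex F
Output column (row 0 .. row 31) = 11110000111111111111000011111111
Output column grouped in 4s = 1111 0000 1111 1111 1111 0000 1111 1111 = 0xF0FFF0FF
Convert to decimal digit by digit (value = value*16 + digit):
  F -> 15
  15*16 + 0 = 240
  240*16 + 15 (F) = 3855
  3855*16 + 15 (F) = 61695
  61695*16 + 15 (F) = 987135
  987135*16 + 0 = 15794160
  15794160*16 + 15 (F) = 252706575
  252706575*16 + 15 (F) = 4043305215
Decimal = 4043305215

4043305215


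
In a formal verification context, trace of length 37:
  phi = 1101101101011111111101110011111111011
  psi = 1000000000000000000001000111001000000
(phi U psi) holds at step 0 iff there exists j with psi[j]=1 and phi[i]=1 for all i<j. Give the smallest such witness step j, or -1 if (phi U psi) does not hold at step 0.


(phi U psi) at 0: need smallest j with psi[j]=1 and phi[i]=1 for all i in [0,j).
Scan from step 0:
  step 0: psi=1 and phi held for [0,0) -> witness found
Witness step = 0

0


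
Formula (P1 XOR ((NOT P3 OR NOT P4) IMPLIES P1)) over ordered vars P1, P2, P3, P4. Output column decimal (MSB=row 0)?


Formula: (P1 XOR ((NOT P3 OR NOT P4) IMPLIES P1)) over P1, P2, P3, P4 (16 rows)
Evaluate each row (bits = P1,P2,P3,P4, MSB first):
  row 0 [0000]: (0 XOR ((NOT 0 OR NOT 0) IMPLIES 0)) -> 0
  row 1 [0001]: (0 XOR ((NOT 0 OR NOT 1) IMPLIES 0)) -> 0
  row 2 [0010]: (0 XOR ((NOT 1 OR NOT 0) IMPLIES 0)) -> 0
  row 3 [0011]: (0 XOR ((NOT 1 OR NOT 1) IMPLIES 0)) -> 1
  row 4 [0100]: (0 XOR ((NOT 0 OR NOT 0) IMPLIES 0)) -> 0
  row 5 [0101]: (0 XOR ((NOT 0 OR NOT 1) IMPLIES 0)) -> 0
  row 6 [0110]: (0 XOR ((NOT 1 OR NOT 0) IMPLIES 0)) -> 0
  row 7 [0111]: (0 XOR ((NOT 1 OR NOT 1) IMPLIES 0)) -> 1
  row 8 [1000]: (1 XOR ((NOT 0 OR NOT 0) IMPLIES 1)) -> 0
  row 9 [1001]: (1 XOR ((NOT 0 OR NOT 1) IMPLIES 1)) -> 0
  row 10 [1010]: (1 XOR ((NOT 1 OR NOT 0) IMPLIES 1)) -> 0
  row 11 [1011]: (1 XOR ((NOT 1 OR NOT 1) IMPLIES 1)) -> 0
  row 12 [1100]: (1 XOR ((NOT 0 OR NOT 0) IMPLIES 1)) -> 0
  row 13 [1101]: (1 XOR ((NOT 0 OR NOT 1) IMPLIES 1)) -> 0
  row 14 [1110]: (1 XOR ((NOT 1 OR NOT 0) IMPLIES 1)) -> 0
  row 15 [1111]: (1 XOR ((NOT 1 OR NOT 1) IMPLIES 1)) -> 0
Full result column, 4 rows per line (P1,P2 fixed per line; P3,P4 runs 00..11 left to right):
  rows 0-3 [P1,P2=00]: 0001  = hex 1
  rows 4-7 [P1,P2=01]: 0001  = hex 1
  rows 8-11 [P1,P2=10]: 0000  = hex 0
  rows 12-15 [P1,P2=11]: 0000  = hex 0
Output column (row 0 .. row 15) = 0001000100000000
Output column grouped in 4s = 0001 0001 0000 0000 = 0x1100
Convert to decimal digit by digit (value = value*16 + digit):
  1 -> 1
  1*16 + 1 = 17
  17*16 + 0 = 272
  272*16 + 0 = 4352
Decimal = 4352

4352


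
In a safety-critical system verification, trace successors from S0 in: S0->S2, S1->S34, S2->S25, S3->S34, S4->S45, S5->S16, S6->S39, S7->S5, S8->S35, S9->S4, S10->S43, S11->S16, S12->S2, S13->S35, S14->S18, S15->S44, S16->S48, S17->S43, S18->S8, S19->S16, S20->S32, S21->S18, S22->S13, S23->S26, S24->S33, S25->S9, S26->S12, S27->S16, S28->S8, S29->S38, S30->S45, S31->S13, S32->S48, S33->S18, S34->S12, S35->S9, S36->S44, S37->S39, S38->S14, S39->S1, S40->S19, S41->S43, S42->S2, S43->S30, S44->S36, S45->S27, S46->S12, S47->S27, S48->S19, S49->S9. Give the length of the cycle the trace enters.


Trace from S0 until a state repeats:
  S0 -> S2 -> S25 -> S9 -> S4 -> S45 -> S27 -> S16 -> S48 -> S19 -> S16
S16 first seen at step 7, revisited at step 10.
Cycle length = 10 - 7 = 3

3


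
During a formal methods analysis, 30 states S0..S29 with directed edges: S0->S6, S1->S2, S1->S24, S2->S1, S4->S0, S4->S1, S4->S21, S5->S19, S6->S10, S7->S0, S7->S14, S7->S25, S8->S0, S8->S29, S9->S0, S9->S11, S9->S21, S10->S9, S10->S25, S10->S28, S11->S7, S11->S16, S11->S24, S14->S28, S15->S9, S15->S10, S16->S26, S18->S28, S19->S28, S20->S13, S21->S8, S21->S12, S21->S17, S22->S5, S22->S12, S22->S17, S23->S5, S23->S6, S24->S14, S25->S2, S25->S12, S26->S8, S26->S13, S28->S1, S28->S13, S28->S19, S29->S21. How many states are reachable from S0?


BFS from S0:
  layer 0: {S0}
  layer 1: {S6}
  layer 2: {S10}
  layer 3: {S9, S25, S28}
  layer 4: {S1, S2, S11, S12, S13, S19, S21}
  layer 5: {S7, S8, S16, S17, S24}
  layer 6: {S14, S26, S29}
Reachable set: {S0, S1, S2, S6, S7, S8, S9, S10, S11, S12, S13, S14, S16, S17, S19, S21, S24, S25, S26, S28, S29}
Count = 21

21


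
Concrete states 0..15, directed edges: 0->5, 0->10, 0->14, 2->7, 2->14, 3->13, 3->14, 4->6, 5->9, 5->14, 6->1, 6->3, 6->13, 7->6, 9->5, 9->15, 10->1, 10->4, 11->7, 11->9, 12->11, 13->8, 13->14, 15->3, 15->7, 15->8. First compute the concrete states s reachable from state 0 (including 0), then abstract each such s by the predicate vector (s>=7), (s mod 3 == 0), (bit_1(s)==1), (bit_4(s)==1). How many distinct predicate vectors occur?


BFS from 0:
Concrete reachable: {0, 1, 3, 4, 5, 6, 7, 8, 9, 10, 13, 14, 15}
Abstract via predicates (s>=7), (s mod 3 == 0), (bit_1(s)==1), (bit_4(s)==1):
  (0,0,0,0) <- {1, 4, 5}
  (0,1,0,0) <- {0}
  (0,1,1,0) <- {3, 6}
  (1,0,0,0) <- {8, 13}
  (1,0,1,0) <- {7, 10, 14}
  (1,1,0,0) <- {9}
  (1,1,1,0) <- {15}
Distinct abstract states = 7

7


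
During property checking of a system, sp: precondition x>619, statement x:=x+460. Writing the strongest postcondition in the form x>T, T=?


Formula: sp(P, x:=E) = exists old_x. (x = E[old_x/x]) AND P[old_x/x] (old_x is the value of x before the assignment; eliminate old_x by solving x = E[old_x/x] for old_x)
Step 1: Precondition P: x>619, i.e. old_x > 619
Step 2: Assignment gives x = old_x + 460, so old_x = x - 460
Step 3: Substitute into P: x - 460 > 619
Step 4: Simplify: x > 619+460 = 1079

1079


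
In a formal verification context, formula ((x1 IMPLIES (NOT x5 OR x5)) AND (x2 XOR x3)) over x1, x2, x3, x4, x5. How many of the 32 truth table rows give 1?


Formula: ((x1 IMPLIES (NOT x5 OR x5)) AND (x2 XOR x3)) over 5 vars (32 rows)
Evaluate each row (x1, x2, x3, x4, x5 as bits, MSB first):
  row 0 [00000]: ((0 IMPLIES (NOT 0 OR 0)) AND (0 XOR 0)) -> 0
  row 1 [00001]: ((0 IMPLIES (NOT 1 OR 1)) AND (0 XOR 0)) -> 0
  row 2 [00010]: ((0 IMPLIES (NOT 0 OR 0)) AND (0 XOR 0)) -> 0
  row 3 [00011]: ((0 IMPLIES (NOT 1 OR 1)) AND (0 XOR 0)) -> 0
  row 4 [00100]: ((0 IMPLIES (NOT 0 OR 0)) AND (0 XOR 1)) -> 1
  row 5 [00101]: ((0 IMPLIES (NOT 1 OR 1)) AND (0 XOR 1)) -> 1
  row 6 [00110]: ((0 IMPLIES (NOT 0 OR 0)) AND (0 XOR 1)) -> 1
  row 7 [00111]: ((0 IMPLIES (NOT 1 OR 1)) AND (0 XOR 1)) -> 1
  row 8 [01000]: ((0 IMPLIES (NOT 0 OR 0)) AND (1 XOR 0)) -> 1
  row 9 [01001]: ((0 IMPLIES (NOT 1 OR 1)) AND (1 XOR 0)) -> 1
  row 10 [01010]: ((0 IMPLIES (NOT 0 OR 0)) AND (1 XOR 0)) -> 1
  row 11 [01011]: ((0 IMPLIES (NOT 1 OR 1)) AND (1 XOR 0)) -> 1
  row 12 [01100]: ((0 IMPLIES (NOT 0 OR 0)) AND (1 XOR 1)) -> 0
  row 13 [01101]: ((0 IMPLIES (NOT 1 OR 1)) AND (1 XOR 1)) -> 0
  row 14 [01110]: ((0 IMPLIES (NOT 0 OR 0)) AND (1 XOR 1)) -> 0
  row 15 [01111]: ((0 IMPLIES (NOT 1 OR 1)) AND (1 XOR 1)) -> 0
  row 16 [10000]: ((1 IMPLIES (NOT 0 OR 0)) AND (0 XOR 0)) -> 0
  row 17 [10001]: ((1 IMPLIES (NOT 1 OR 1)) AND (0 XOR 0)) -> 0
  row 18 [10010]: ((1 IMPLIES (NOT 0 OR 0)) AND (0 XOR 0)) -> 0
  row 19 [10011]: ((1 IMPLIES (NOT 1 OR 1)) AND (0 XOR 0)) -> 0
  row 20 [10100]: ((1 IMPLIES (NOT 0 OR 0)) AND (0 XOR 1)) -> 1
  row 21 [10101]: ((1 IMPLIES (NOT 1 OR 1)) AND (0 XOR 1)) -> 1
  row 22 [10110]: ((1 IMPLIES (NOT 0 OR 0)) AND (0 XOR 1)) -> 1
  row 23 [10111]: ((1 IMPLIES (NOT 1 OR 1)) AND (0 XOR 1)) -> 1
  row 24 [11000]: ((1 IMPLIES (NOT 0 OR 0)) AND (1 XOR 0)) -> 1
  row 25 [11001]: ((1 IMPLIES (NOT 1 OR 1)) AND (1 XOR 0)) -> 1
  row 26 [11010]: ((1 IMPLIES (NOT 0 OR 0)) AND (1 XOR 0)) -> 1
  row 27 [11011]: ((1 IMPLIES (NOT 1 OR 1)) AND (1 XOR 0)) -> 1
  row 28 [11100]: ((1 IMPLIES (NOT 0 OR 0)) AND (1 XOR 1)) -> 0
  row 29 [11101]: ((1 IMPLIES (NOT 1 OR 1)) AND (1 XOR 1)) -> 0
  row 30 [11110]: ((1 IMPLIES (NOT 0 OR 0)) AND (1 XOR 1)) -> 0
  row 31 [11111]: ((1 IMPLIES (NOT 1 OR 1)) AND (1 XOR 1)) -> 0
Full result column, 8 rows per line (x1,x2 fixed per line; x3,x4,x5 runs 000..111 left to right):
  rows 0-7 [x1,x2=00]: 00001111  (ones: 4)
  rows 8-15 [x1,x2=01]: 11110000  (ones: 4)
  rows 16-23 [x1,x2=10]: 00001111  (ones: 4)
  rows 24-31 [x1,x2=11]: 11110000  (ones: 4)
Count of 1-rows = 4+4+4+4 = 16

16


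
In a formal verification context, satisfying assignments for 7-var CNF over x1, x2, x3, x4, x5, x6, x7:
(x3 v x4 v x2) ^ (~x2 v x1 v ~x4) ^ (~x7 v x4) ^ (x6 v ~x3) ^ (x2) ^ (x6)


CNF with 6 clauses over 7 vars (128 assignments).
An assignment satisfies CNF iff every clause has >=1 true literal.
Check each row (bits = x1,x2,x3,x4,x5,x6,x7; clause T/F shown):
  row 0 [0000000]: clauses=FTTTFF -> 0
  row 1 [0000001]: clauses=FTFTFF -> 0
  row 2 [0000010]: clauses=FTTTFT -> 0
  row 3 [0000011]: clauses=FTFTFT -> 0
  row 4 [0000100]: clauses=FTTTFF -> 0
  (every remaining row is evaluated the same way; all 128 results are listed next)
Full result column, 8 rows per line (x1,x2,x3,x4 fixed per line; x5,x6,x7 runs 000..111 left to right):
  rows 0-7 [x1,x2,x3,x4=0000]: 00000000  (ones: 0)
  rows 8-15 [x1,x2,x3,x4=0001]: 00000000  (ones: 0)
  rows 16-23 [x1,x2,x3,x4=0010]: 00000000  (ones: 0)
  rows 24-31 [x1,x2,x3,x4=0011]: 00000000  (ones: 0)
  rows 32-39 [x1,x2,x3,x4=0100]: 00100010  (ones: 2)
  rows 40-47 [x1,x2,x3,x4=0101]: 00000000  (ones: 0)
  rows 48-55 [x1,x2,x3,x4=0110]: 00100010  (ones: 2)
  rows 56-63 [x1,x2,x3,x4=0111]: 00000000  (ones: 0)
  rows 64-71 [x1,x2,x3,x4=1000]: 00000000  (ones: 0)
  rows 72-79 [x1,x2,x3,x4=1001]: 00000000  (ones: 0)
  rows 80-87 [x1,x2,x3,x4=1010]: 00000000  (ones: 0)
  rows 88-95 [x1,x2,x3,x4=1011]: 00000000  (ones: 0)
  rows 96-103 [x1,x2,x3,x4=1100]: 00100010  (ones: 2)
  rows 104-111 [x1,x2,x3,x4=1101]: 00110011  (ones: 4)
  rows 112-119 [x1,x2,x3,x4=1110]: 00100010  (ones: 2)
  rows 120-127 [x1,x2,x3,x4=1111]: 00110011  (ones: 4)
Satisfying assignments = 0+0+0+0+2+0+2+0+0+0+0+0+2+4+2+4 = 16

16


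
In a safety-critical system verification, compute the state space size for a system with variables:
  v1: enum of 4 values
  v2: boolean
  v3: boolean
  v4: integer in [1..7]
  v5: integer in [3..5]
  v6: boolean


State space = product of domain sizes of all variables.
Domain sizes:
  v1 (enum of 4 values): 4
  v2 (boolean): 2
  v3 (boolean): 2
  v4 (integer in [1..7]): 7
  v5 (integer in [3..5]): 3
  v6 (boolean): 2
Product = 4 * 2 * 2 * 7 * 3 * 2 = 672

672


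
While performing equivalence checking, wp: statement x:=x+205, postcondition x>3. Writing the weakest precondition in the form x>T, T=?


Formula: wp(x:=E, P) = P[E/x] (substitute E for x in postcondition)
Step 1: Postcondition: x>3
Step 2: Substitute x+205 for x: x+205>3
Step 3: Solve for x: x > 3-205 = -202

-202


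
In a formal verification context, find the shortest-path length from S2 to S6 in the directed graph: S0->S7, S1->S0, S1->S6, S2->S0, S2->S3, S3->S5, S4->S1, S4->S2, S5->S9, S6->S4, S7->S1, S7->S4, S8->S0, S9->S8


BFS layer-by-layer from S2:
  dist 0: {S2}
  dist 1: {S0, S3}
  dist 2: {S5, S7}
  dist 3: {S1, S4, S9}
  dist 4: {S6, S8}
  -> S6 reached at distance 4
Shortest path length = 4

4


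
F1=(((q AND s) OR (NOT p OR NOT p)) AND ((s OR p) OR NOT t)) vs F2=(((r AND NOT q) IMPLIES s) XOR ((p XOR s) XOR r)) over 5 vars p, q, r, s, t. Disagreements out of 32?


F1 = (((q AND s) OR (NOT p OR NOT p)) AND ((s OR p) OR NOT t))
F2 = (((r AND NOT q) IMPLIES s) XOR ((p XOR s) XOR r))
Evaluate both on each of 32 rows (bits = p,q,r,s,t):
  row 0 [00000]: F1=1 F2=1 -> 0
  row 1 [00001]: F1=0 F2=1 (differ) -> 1
  row 2 [00010]: F1=1 F2=0 (differ) -> 1
  row 3 [00011]: F1=1 F2=0 (differ) -> 1
  row 4 [00100]: F1=1 F2=1 -> 0
  row 5 [00101]: F1=0 F2=1 (differ) -> 1
  row 6 [00110]: F1=1 F2=1 -> 0
  row 7 [00111]: F1=1 F2=1 -> 0
  row 8 [01000]: F1=1 F2=1 -> 0
  row 9 [01001]: F1=0 F2=1 (differ) -> 1
  row 10 [01010]: F1=1 F2=0 (differ) -> 1
  row 11 [01011]: F1=1 F2=0 (differ) -> 1
  row 12 [01100]: F1=1 F2=0 (differ) -> 1
  row 13 [01101]: F1=0 F2=0 -> 0
  row 14 [01110]: F1=1 F2=1 -> 0
  row 15 [01111]: F1=1 F2=1 -> 0
  row 16 [10000]: F1=0 F2=0 -> 0
  row 17 [10001]: F1=0 F2=0 -> 0
  row 18 [10010]: F1=0 F2=1 (differ) -> 1
  row 19 [10011]: F1=0 F2=1 (differ) -> 1
  row 20 [10100]: F1=0 F2=0 -> 0
  row 21 [10101]: F1=0 F2=0 -> 0
  row 22 [10110]: F1=0 F2=0 -> 0
  row 23 [10111]: F1=0 F2=0 -> 0
  row 24 [11000]: F1=0 F2=0 -> 0
  row 25 [11001]: F1=0 F2=0 -> 0
  row 26 [11010]: F1=1 F2=1 -> 0
  row 27 [11011]: F1=1 F2=1 -> 0
  row 28 [11100]: F1=0 F2=1 (differ) -> 1
  row 29 [11101]: F1=0 F2=1 (differ) -> 1
  row 30 [11110]: F1=1 F2=0 (differ) -> 1
  row 31 [11111]: F1=1 F2=0 (differ) -> 1
Full result column, 8 rows per line (p,q fixed per line; r,s,t runs 000..111 left to right):
  rows 0-7 [p,q=00]: 01110100  (ones: 4)
  rows 8-15 [p,q=01]: 01111000  (ones: 4)
  rows 16-23 [p,q=10]: 00110000  (ones: 2)
  rows 24-31 [p,q=11]: 00001111  (ones: 4)
Disagreements = 4+4+2+4 = 14

14


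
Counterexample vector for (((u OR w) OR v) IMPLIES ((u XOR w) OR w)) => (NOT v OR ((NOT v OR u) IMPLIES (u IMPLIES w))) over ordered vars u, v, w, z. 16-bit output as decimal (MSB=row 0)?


F1 = (((u OR w) OR v) IMPLIES ((u XOR w) OR w))
F2 = (NOT v OR ((NOT v OR u) IMPLIES (u IMPLIES w)))
Counterexample to F1=>F2 is where F1=1 and F2=0.
Evaluate each row (bits = u,v,w,z, MSB first):
  row 0 [0000]: F1=1 F2=1 -> F1&~F2 -> 0
  row 1 [0001]: F1=1 F2=1 -> F1&~F2 -> 0
  row 2 [0010]: F1=1 F2=1 -> F1&~F2 -> 0
  row 3 [0011]: F1=1 F2=1 -> F1&~F2 -> 0
  row 4 [0100]: F1=0 F2=1 -> F1&~F2 -> 0
  row 5 [0101]: F1=0 F2=1 -> F1&~F2 -> 0
  row 6 [0110]: F1=1 F2=1 -> F1&~F2 -> 0
  row 7 [0111]: F1=1 F2=1 -> F1&~F2 -> 0
  row 8 [1000]: F1=1 F2=1 -> F1&~F2 -> 0
  row 9 [1001]: F1=1 F2=1 -> F1&~F2 -> 0
  row 10 [1010]: F1=1 F2=1 -> F1&~F2 -> 0
  row 11 [1011]: F1=1 F2=1 -> F1&~F2 -> 0
  row 12 [1100]: F1=1 F2=0 -> F1&~F2 -> 1
  row 13 [1101]: F1=1 F2=0 -> F1&~F2 -> 1
  row 14 [1110]: F1=1 F2=1 -> F1&~F2 -> 0
  row 15 [1111]: F1=1 F2=1 -> F1&~F2 -> 0
Full result column, 4 rows per line (u,v fixed per line; w,z runs 00..11 left to right):
  rows 0-3 [u,v=00]: 0000  = hex 0
  rows 4-7 [u,v=01]: 0000  = hex 0
  rows 8-11 [u,v=10]: 0000  = hex 0
  rows 12-15 [u,v=11]: 1100  = hex C
Counterexample vector (row 0 .. row 15) = 0000000000001100
Output column grouped in 4s = 0000 0000 0000 1100 = 0x000C
Convert to decimal digit by digit (value = value*16 + digit):
  0 -> 0
  0*16 + 0 = 0
  0*16 + 0 = 0
  0*16 + 12 (C) = 12
Decimal = 12

12


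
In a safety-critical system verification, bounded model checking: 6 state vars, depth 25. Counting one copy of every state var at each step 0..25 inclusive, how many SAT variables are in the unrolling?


BMC unrolls to depth k, creating one copy of each state var for steps 0..k.
Step count = 25 + 1 = 26 (steps 0 through 25)
Vars per step = 6
Total = 6 * 26 = 156

156


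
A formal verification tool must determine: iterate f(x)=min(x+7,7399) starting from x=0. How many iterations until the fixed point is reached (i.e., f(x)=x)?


Step 1: x=0, cap=7399, increment=7
Step 2: x grows by 7 each step until capped at 7399; fixed point is x=7399
Step 3: iterations = ceil(7399/7) = 1057

1057


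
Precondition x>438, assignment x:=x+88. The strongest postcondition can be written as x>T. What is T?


Formula: sp(P, x:=E) = exists old_x. (x = E[old_x/x]) AND P[old_x/x] (old_x is the value of x before the assignment; eliminate old_x by solving x = E[old_x/x] for old_x)
Step 1: Precondition P: x>438, i.e. old_x > 438
Step 2: Assignment gives x = old_x + 88, so old_x = x - 88
Step 3: Substitute into P: x - 88 > 438
Step 4: Simplify: x > 438+88 = 526

526


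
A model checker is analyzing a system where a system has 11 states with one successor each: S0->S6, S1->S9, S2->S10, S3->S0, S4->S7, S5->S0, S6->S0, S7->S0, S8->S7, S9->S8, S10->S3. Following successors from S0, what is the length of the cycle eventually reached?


Trace from S0 until a state repeats:
  S0 -> S6 -> S0
S0 first seen at step 0, revisited at step 2.
Cycle length = 2 - 0 = 2

2


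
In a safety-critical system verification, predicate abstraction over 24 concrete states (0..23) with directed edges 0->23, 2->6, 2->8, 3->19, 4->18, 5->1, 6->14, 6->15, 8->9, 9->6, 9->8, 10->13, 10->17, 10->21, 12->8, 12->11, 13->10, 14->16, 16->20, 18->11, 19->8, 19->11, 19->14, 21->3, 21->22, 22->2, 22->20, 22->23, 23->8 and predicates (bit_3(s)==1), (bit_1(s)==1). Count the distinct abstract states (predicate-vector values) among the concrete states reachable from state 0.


BFS from 0:
Concrete reachable: {0, 6, 8, 9, 14, 15, 16, 20, 23}
Abstract via predicates (bit_3(s)==1), (bit_1(s)==1):
  (0,0) <- {0, 16, 20}
  (0,1) <- {6, 23}
  (1,0) <- {8, 9}
  (1,1) <- {14, 15}
Distinct abstract states = 4

4


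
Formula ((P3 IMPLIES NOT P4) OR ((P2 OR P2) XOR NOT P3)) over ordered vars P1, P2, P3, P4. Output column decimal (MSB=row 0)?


Formula: ((P3 IMPLIES NOT P4) OR ((P2 OR P2) XOR NOT P3)) over P1, P2, P3, P4 (16 rows)
Evaluate each row (bits = P1,P2,P3,P4, MSB first):
  row 0 [0000]: ((0 IMPLIES NOT 0) OR ((0 OR 0) XOR NOT 0)) -> 1
  row 1 [0001]: ((0 IMPLIES NOT 1) OR ((0 OR 0) XOR NOT 0)) -> 1
  row 2 [0010]: ((1 IMPLIES NOT 0) OR ((0 OR 0) XOR NOT 1)) -> 1
  row 3 [0011]: ((1 IMPLIES NOT 1) OR ((0 OR 0) XOR NOT 1)) -> 0
  row 4 [0100]: ((0 IMPLIES NOT 0) OR ((1 OR 1) XOR NOT 0)) -> 1
  row 5 [0101]: ((0 IMPLIES NOT 1) OR ((1 OR 1) XOR NOT 0)) -> 1
  row 6 [0110]: ((1 IMPLIES NOT 0) OR ((1 OR 1) XOR NOT 1)) -> 1
  row 7 [0111]: ((1 IMPLIES NOT 1) OR ((1 OR 1) XOR NOT 1)) -> 1
  row 8 [1000]: ((0 IMPLIES NOT 0) OR ((0 OR 0) XOR NOT 0)) -> 1
  row 9 [1001]: ((0 IMPLIES NOT 1) OR ((0 OR 0) XOR NOT 0)) -> 1
  row 10 [1010]: ((1 IMPLIES NOT 0) OR ((0 OR 0) XOR NOT 1)) -> 1
  row 11 [1011]: ((1 IMPLIES NOT 1) OR ((0 OR 0) XOR NOT 1)) -> 0
  row 12 [1100]: ((0 IMPLIES NOT 0) OR ((1 OR 1) XOR NOT 0)) -> 1
  row 13 [1101]: ((0 IMPLIES NOT 1) OR ((1 OR 1) XOR NOT 0)) -> 1
  row 14 [1110]: ((1 IMPLIES NOT 0) OR ((1 OR 1) XOR NOT 1)) -> 1
  row 15 [1111]: ((1 IMPLIES NOT 1) OR ((1 OR 1) XOR NOT 1)) -> 1
Full result column, 4 rows per line (P1,P2 fixed per line; P3,P4 runs 00..11 left to right):
  rows 0-3 [P1,P2=00]: 1110  = hex E
  rows 4-7 [P1,P2=01]: 1111  = hex F
  rows 8-11 [P1,P2=10]: 1110  = hex E
  rows 12-15 [P1,P2=11]: 1111  = hex F
Output column (row 0 .. row 15) = 1110111111101111
Output column grouped in 4s = 1110 1111 1110 1111 = 0xEFEF
Convert to decimal digit by digit (value = value*16 + digit):
  E -> 14
  14*16 + 15 (F) = 239
  239*16 + 14 (E) = 3838
  3838*16 + 15 (F) = 61423
Decimal = 61423

61423


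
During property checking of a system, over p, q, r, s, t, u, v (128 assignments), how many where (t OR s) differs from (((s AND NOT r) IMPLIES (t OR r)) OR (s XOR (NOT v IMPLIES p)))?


F1 = (t OR s)
F2 = (((s AND NOT r) IMPLIES (t OR r)) OR (s XOR (NOT v IMPLIES p)))
Evaluate both on each of 128 rows (bits = p,q,r,s,t,u,v):
  row 0 [0000000]: F1=0 F2=1 (differ) -> 1
  row 1 [0000001]: F1=0 F2=1 (differ) -> 1
  row 2 [0000010]: F1=0 F2=1 (differ) -> 1
  row 3 [0000011]: F1=0 F2=1 (differ) -> 1
  row 4 [0000100]: F1=1 F2=1 -> 0
  (every remaining row is evaluated the same way; all 128 results are listed next)
Full result column, 8 rows per line (p,q,r,s fixed per line; t,u,v runs 000..111 left to right):
  rows 0-7 [p,q,r,s=0000]: 11110000  (ones: 4)
  rows 8-15 [p,q,r,s=0001]: 01010000  (ones: 2)
  rows 16-23 [p,q,r,s=0010]: 11110000  (ones: 4)
  rows 24-31 [p,q,r,s=0011]: 00000000  (ones: 0)
  rows 32-39 [p,q,r,s=0100]: 11110000  (ones: 4)
  rows 40-47 [p,q,r,s=0101]: 01010000  (ones: 2)
  rows 48-55 [p,q,r,s=0110]: 11110000  (ones: 4)
  rows 56-63 [p,q,r,s=0111]: 00000000  (ones: 0)
  rows 64-71 [p,q,r,s=1000]: 11110000  (ones: 4)
  rows 72-79 [p,q,r,s=1001]: 11110000  (ones: 4)
  rows 80-87 [p,q,r,s=1010]: 11110000  (ones: 4)
  rows 88-95 [p,q,r,s=1011]: 00000000  (ones: 0)
  rows 96-103 [p,q,r,s=1100]: 11110000  (ones: 4)
  rows 104-111 [p,q,r,s=1101]: 11110000  (ones: 4)
  rows 112-119 [p,q,r,s=1110]: 11110000  (ones: 4)
  rows 120-127 [p,q,r,s=1111]: 00000000  (ones: 0)
Disagreements = 4+2+4+0+4+2+4+0+4+4+4+0+4+4+4+0 = 44

44


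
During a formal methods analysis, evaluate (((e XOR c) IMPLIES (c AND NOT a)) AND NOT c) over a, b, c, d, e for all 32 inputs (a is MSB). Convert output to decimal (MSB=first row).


Formula: (((e XOR c) IMPLIES (c AND NOT a)) AND NOT c) over a, b, c, d, e (32 rows)
Evaluate each row (bits = a,b,c,d,e, MSB first):
  row 0 [00000]: (((0 XOR 0) IMPLIES (0 AND NOT 0)) AND NOT 0) -> 1
  row 1 [00001]: (((1 XOR 0) IMPLIES (0 AND NOT 0)) AND NOT 0) -> 0
  row 2 [00010]: (((0 XOR 0) IMPLIES (0 AND NOT 0)) AND NOT 0) -> 1
  row 3 [00011]: (((1 XOR 0) IMPLIES (0 AND NOT 0)) AND NOT 0) -> 0
  row 4 [00100]: (((0 XOR 1) IMPLIES (1 AND NOT 0)) AND NOT 1) -> 0
  row 5 [00101]: (((1 XOR 1) IMPLIES (1 AND NOT 0)) AND NOT 1) -> 0
  row 6 [00110]: (((0 XOR 1) IMPLIES (1 AND NOT 0)) AND NOT 1) -> 0
  row 7 [00111]: (((1 XOR 1) IMPLIES (1 AND NOT 0)) AND NOT 1) -> 0
  row 8 [01000]: (((0 XOR 0) IMPLIES (0 AND NOT 0)) AND NOT 0) -> 1
  row 9 [01001]: (((1 XOR 0) IMPLIES (0 AND NOT 0)) AND NOT 0) -> 0
  row 10 [01010]: (((0 XOR 0) IMPLIES (0 AND NOT 0)) AND NOT 0) -> 1
  row 11 [01011]: (((1 XOR 0) IMPLIES (0 AND NOT 0)) AND NOT 0) -> 0
  row 12 [01100]: (((0 XOR 1) IMPLIES (1 AND NOT 0)) AND NOT 1) -> 0
  row 13 [01101]: (((1 XOR 1) IMPLIES (1 AND NOT 0)) AND NOT 1) -> 0
  row 14 [01110]: (((0 XOR 1) IMPLIES (1 AND NOT 0)) AND NOT 1) -> 0
  row 15 [01111]: (((1 XOR 1) IMPLIES (1 AND NOT 0)) AND NOT 1) -> 0
  row 16 [10000]: (((0 XOR 0) IMPLIES (0 AND NOT 1)) AND NOT 0) -> 1
  row 17 [10001]: (((1 XOR 0) IMPLIES (0 AND NOT 1)) AND NOT 0) -> 0
  row 18 [10010]: (((0 XOR 0) IMPLIES (0 AND NOT 1)) AND NOT 0) -> 1
  row 19 [10011]: (((1 XOR 0) IMPLIES (0 AND NOT 1)) AND NOT 0) -> 0
  row 20 [10100]: (((0 XOR 1) IMPLIES (1 AND NOT 1)) AND NOT 1) -> 0
  row 21 [10101]: (((1 XOR 1) IMPLIES (1 AND NOT 1)) AND NOT 1) -> 0
  row 22 [10110]: (((0 XOR 1) IMPLIES (1 AND NOT 1)) AND NOT 1) -> 0
  row 23 [10111]: (((1 XOR 1) IMPLIES (1 AND NOT 1)) AND NOT 1) -> 0
  row 24 [11000]: (((0 XOR 0) IMPLIES (0 AND NOT 1)) AND NOT 0) -> 1
  row 25 [11001]: (((1 XOR 0) IMPLIES (0 AND NOT 1)) AND NOT 0) -> 0
  row 26 [11010]: (((0 XOR 0) IMPLIES (0 AND NOT 1)) AND NOT 0) -> 1
  row 27 [11011]: (((1 XOR 0) IMPLIES (0 AND NOT 1)) AND NOT 0) -> 0
  row 28 [11100]: (((0 XOR 1) IMPLIES (1 AND NOT 1)) AND NOT 1) -> 0
  row 29 [11101]: (((1 XOR 1) IMPLIES (1 AND NOT 1)) AND NOT 1) -> 0
  row 30 [11110]: (((0 XOR 1) IMPLIES (1 AND NOT 1)) AND NOT 1) -> 0
  row 31 [11111]: (((1 XOR 1) IMPLIES (1 AND NOT 1)) AND NOT 1) -> 0
Full result column, 4 rows per line (a,b,c fixed per line; d,e runs 00..11 left to right):
  rows 0-3 [a,b,c=000]: 1010  = hex A
  rows 4-7 [a,b,c=001]: 0000  = hex 0
  rows 8-11 [a,b,c=010]: 1010  = hex A
  rows 12-15 [a,b,c=011]: 0000  = hex 0
  rows 16-19 [a,b,c=100]: 1010  = hex A
  rows 20-23 [a,b,c=101]: 0000  = hex 0
  rows 24-27 [a,b,c=110]: 1010  = hex A
  rows 28-31 [a,b,c=111]: 0000  = hex 0
Output column (row 0 .. row 31) = 10100000101000001010000010100000
Output column grouped in 4s = 1010 0000 1010 0000 1010 0000 1010 0000 = 0xA0A0A0A0
Convert to decimal digit by digit (value = value*16 + digit):
  A -> 10
  10*16 + 0 = 160
  160*16 + 10 (A) = 2570
  2570*16 + 0 = 41120
  41120*16 + 10 (A) = 657930
  657930*16 + 0 = 10526880
  10526880*16 + 10 (A) = 168430090
  168430090*16 + 0 = 2694881440
Decimal = 2694881440

2694881440
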